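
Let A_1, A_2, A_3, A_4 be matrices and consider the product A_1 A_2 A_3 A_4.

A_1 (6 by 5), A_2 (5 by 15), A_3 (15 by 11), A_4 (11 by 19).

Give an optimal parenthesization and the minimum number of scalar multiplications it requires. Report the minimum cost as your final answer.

Adjacent pairs: A_1A_2 = 6·5·15 = 450; A_2A_3 = 5·15·11 = 825; A_3A_4 = 15·11·19 = 3135.
Length 3: A_1..A_3: k=1: 0+825+6·5·11=1155; k=2: 450+0+6·15·11=1440 → min 1155 | A_2..A_4: k=2: 0+3135+5·15·19=4560; k=3: 825+0+5·11·19=1870 → min 1870.
Length 4: A_1..A_4: k=1: 0+1870+6·5·19=2440; k=2: 450+3135+6·15·19=5295; k=3: 1155+0+6·11·19=2409 → min 2409.
Optimal parenthesization: ((A_1 (A_2 A_3)) A_4) with cost 2409.

2409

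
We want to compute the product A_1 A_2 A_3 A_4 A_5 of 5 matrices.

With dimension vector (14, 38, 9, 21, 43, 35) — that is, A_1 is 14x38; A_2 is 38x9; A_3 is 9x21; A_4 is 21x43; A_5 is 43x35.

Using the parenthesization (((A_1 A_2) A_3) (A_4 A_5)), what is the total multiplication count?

49329

(A_1 A_2): 14×38 by 38×9 → 14×9, cost 14·38·9 = 4788
((A_1 A_2) A_3): 14×9 by 9×21 → 14×21, cost 14·9·21 = 2646; cumulative 7434
(A_4 A_5): 21×43 by 43×35 → 21×35, cost 21·43·35 = 31605
(((A_1 A_2) A_3) (A_4 A_5)): 14×21 by 21×35 → 14×35, cost 14·21·35 = 10290; cumulative 49329
Total: 49329 scalar multiplications.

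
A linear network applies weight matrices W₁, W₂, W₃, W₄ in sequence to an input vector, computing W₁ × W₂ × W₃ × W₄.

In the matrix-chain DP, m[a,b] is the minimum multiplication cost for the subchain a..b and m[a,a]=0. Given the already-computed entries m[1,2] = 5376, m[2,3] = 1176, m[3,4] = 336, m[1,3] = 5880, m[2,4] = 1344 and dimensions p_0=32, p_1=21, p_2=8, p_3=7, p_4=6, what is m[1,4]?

5376

m[1,4] = min over k∈[1,3] of m[1,k]+m[k+1,4]+p_{0}·p_k·p_{4}.
k=1: 0 + 1344 + 32·21·6 = 5376; k=2: 5376 + 336 + 32·8·6 = 7248; k=3: 5880 + 0 + 32·7·6 = 7224.
Minimum: 5376 at k=1.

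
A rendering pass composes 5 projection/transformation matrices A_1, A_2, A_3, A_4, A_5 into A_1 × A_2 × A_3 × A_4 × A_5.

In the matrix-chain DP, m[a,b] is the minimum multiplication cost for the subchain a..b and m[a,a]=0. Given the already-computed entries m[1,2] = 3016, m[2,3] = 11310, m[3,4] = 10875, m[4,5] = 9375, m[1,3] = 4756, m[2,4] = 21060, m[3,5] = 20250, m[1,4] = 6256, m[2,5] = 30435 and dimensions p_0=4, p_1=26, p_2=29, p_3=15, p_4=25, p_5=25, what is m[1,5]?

8756

m[1,5] = min over k∈[1,4] of m[1,k]+m[k+1,5]+p_{0}·p_k·p_{5}.
k=1: 0 + 30435 + 4·26·25 = 33035; k=2: 3016 + 20250 + 4·29·25 = 26166; k=3: 4756 + 9375 + 4·15·25 = 15631; k=4: 6256 + 0 + 4·25·25 = 8756.
Minimum: 8756 at k=4.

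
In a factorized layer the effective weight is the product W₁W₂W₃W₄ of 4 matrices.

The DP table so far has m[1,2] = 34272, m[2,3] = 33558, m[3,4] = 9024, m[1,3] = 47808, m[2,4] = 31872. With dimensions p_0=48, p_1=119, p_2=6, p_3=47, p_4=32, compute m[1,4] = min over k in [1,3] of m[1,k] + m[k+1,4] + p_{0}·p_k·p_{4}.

52512

m[1,4] = min over k∈[1,3] of m[1,k]+m[k+1,4]+p_{0}·p_k·p_{4}.
k=1: 0 + 31872 + 48·119·32 = 214656; k=2: 34272 + 9024 + 48·6·32 = 52512; k=3: 47808 + 0 + 48·47·32 = 120000.
Minimum: 52512 at k=2.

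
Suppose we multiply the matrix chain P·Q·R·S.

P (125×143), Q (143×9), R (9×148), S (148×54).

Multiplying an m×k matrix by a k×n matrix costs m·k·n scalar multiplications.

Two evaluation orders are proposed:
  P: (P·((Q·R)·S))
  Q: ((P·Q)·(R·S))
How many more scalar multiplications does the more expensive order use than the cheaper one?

Order P = (P·((Q·R)·S)): (Q·R): 143×9 by 9×148 → 143×148, cost 143·9·148 = 190476; ((Q·R)·S): 143×148 by 148×54 → 143×54, cost 143·148·54 = 1142856; cumulative 1333332; (P·((Q·R)·S)): 125×143 by 143×54 → 125×54, cost 125·143·54 = 965250; cumulative 2298582. Total 2298582.
Order Q = ((P·Q)·(R·S)): (P·Q): 125×143 by 143×9 → 125×9, cost 125·143·9 = 160875; (R·S): 9×148 by 148×54 → 9×54, cost 9·148·54 = 71928; ((P·Q)·(R·S)): 125×9 by 9×54 → 125×54, cost 125·9·54 = 60750; cumulative 293553. Total 293553.
Difference: |2298582 − 293553| = 2005029.

2005029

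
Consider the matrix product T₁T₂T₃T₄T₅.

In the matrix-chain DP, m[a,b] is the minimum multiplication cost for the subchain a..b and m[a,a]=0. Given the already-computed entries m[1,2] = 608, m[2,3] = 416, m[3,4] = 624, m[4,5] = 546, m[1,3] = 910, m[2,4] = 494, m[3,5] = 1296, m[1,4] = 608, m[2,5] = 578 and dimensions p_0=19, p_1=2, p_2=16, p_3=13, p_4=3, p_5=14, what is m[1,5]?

1110

m[1,5] = min over k∈[1,4] of m[1,k]+m[k+1,5]+p_{0}·p_k·p_{5}.
k=1: 0 + 578 + 19·2·14 = 1110; k=2: 608 + 1296 + 19·16·14 = 6160; k=3: 910 + 546 + 19·13·14 = 4914; k=4: 608 + 0 + 19·3·14 = 1406.
Minimum: 1110 at k=1.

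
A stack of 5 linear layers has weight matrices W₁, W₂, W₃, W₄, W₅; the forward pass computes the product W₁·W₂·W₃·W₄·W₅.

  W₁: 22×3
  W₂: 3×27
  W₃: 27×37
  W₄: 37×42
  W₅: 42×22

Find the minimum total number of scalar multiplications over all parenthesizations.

Adjacent pairs: W₁W₂ = 22·3·27 = 1782; W₂W₃ = 3·27·37 = 2997; W₃W₄ = 27·37·42 = 41958; W₄W₅ = 37·42·22 = 34188.
Length 3: W₁..W₃: k=1: 0+2997+22·3·37=5439; k=2: 1782+0+22·27·37=23760 → min 5439 | W₂..W₄: k=2: 0+41958+3·27·42=45360; k=3: 2997+0+3·37·42=7659 → min 7659 | W₃..W₅: k=3: 0+34188+27·37·22=56166; k=4: 41958+0+27·42·22=66906 → min 56166.
Length 4: W₁..W₄: k=1: 0+7659+22·3·42=10431; k=2: 1782+41958+22·27·42=68688; k=3: 5439+0+22·37·42=39627 → min 10431 | W₂..W₅: k=2: 0+56166+3·27·22=57948; k=3: 2997+34188+3·37·22=39627; k=4: 7659+0+3·42·22=10431 → min 10431.
Length 5: W₁..W₅: k=1: 0+10431+22·3·22=11883; k=2: 1782+56166+22·27·22=71016; k=3: 5439+34188+22·37·22=57535; k=4: 10431+0+22·42·22=30759 → min 11883.
Optimal order: (W₁·(((W₂·W₃)·W₄)·W₅)) with cost 11883.

11883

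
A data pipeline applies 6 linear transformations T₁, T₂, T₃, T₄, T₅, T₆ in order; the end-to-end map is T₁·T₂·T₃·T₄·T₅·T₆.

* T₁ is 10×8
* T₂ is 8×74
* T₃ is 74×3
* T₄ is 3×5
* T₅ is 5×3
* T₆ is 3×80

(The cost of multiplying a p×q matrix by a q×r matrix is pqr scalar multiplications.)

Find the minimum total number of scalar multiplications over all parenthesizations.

4533

Adjacent pairs: T₁T₂ = 10·8·74 = 5920; T₂T₃ = 8·74·3 = 1776; T₃T₄ = 74·3·5 = 1110; T₄T₅ = 3·5·3 = 45; T₅T₆ = 5·3·80 = 1200.
Length 3: T₁..T₃: k=1: 0+1776+10·8·3=2016; k=2: 5920+0+10·74·3=8140 → min 2016 | T₂..T₄: k=2: 0+1110+8·74·5=4070; k=3: 1776+0+8·3·5=1896 → min 1896 | T₃..T₅: k=3: 0+45+74·3·3=711; k=4: 1110+0+74·5·3=2220 → min 711 | T₄..T₆: k=4: 0+1200+3·5·80=2400; k=5: 45+0+3·3·80=765 → min 765.
Length 4: T₁..T₄: k=1: 0+1896+10·8·5=2296; k=2: 5920+1110+10·74·5=10730; k=3: 2016+0+10·3·5=2166 → min 2166 | T₂..T₅: k=2: 0+711+8·74·3=2487; k=3: 1776+45+8·3·3=1893; k=4: 1896+0+8·5·3=2016 → min 1893 | T₃..T₆: k=3: 0+765+74·3·80=18525; k=4: 1110+1200+74·5·80=31910; k=5: 711+0+74·3·80=18471 → min 18471.
Length 5: T₁..T₅: k=1: 0+1893+10·8·3=2133; k=2: 5920+711+10·74·3=8851; k=3: 2016+45+10·3·3=2151; k=4: 2166+0+10·5·3=2316 → min 2133 | T₂..T₆: k=2: 0+18471+8·74·80=65831; k=3: 1776+765+8·3·80=4461; k=4: 1896+1200+8·5·80=6296; k=5: 1893+0+8·3·80=3813 → min 3813.
Length 6: T₁..T₆: k=1: 0+3813+10·8·80=10213; k=2: 5920+18471+10·74·80=83591; k=3: 2016+765+10·3·80=5181; k=4: 2166+1200+10·5·80=7366; k=5: 2133+0+10·3·80=4533 → min 4533.
Optimal order: ((T₁·((T₂·T₃)·(T₄·T₅)))·T₆) with cost 4533.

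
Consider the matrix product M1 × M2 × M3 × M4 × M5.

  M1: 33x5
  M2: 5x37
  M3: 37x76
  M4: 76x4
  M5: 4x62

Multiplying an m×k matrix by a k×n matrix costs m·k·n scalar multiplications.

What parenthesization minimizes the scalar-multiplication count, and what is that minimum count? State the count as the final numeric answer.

20832

Adjacent pairs: M1M2 = 33·5·37 = 6105; M2M3 = 5·37·76 = 14060; M3M4 = 37·76·4 = 11248; M4M5 = 76·4·62 = 18848.
Length 3: M1..M3: k=1: 0+14060+33·5·76=26600; k=2: 6105+0+33·37·76=98901 → min 26600 | M2..M4: k=2: 0+11248+5·37·4=11988; k=3: 14060+0+5·76·4=15580 → min 11988 | M3..M5: k=3: 0+18848+37·76·62=193192; k=4: 11248+0+37·4·62=20424 → min 20424.
Length 4: M1..M4: k=1: 0+11988+33·5·4=12648; k=2: 6105+11248+33·37·4=22237; k=3: 26600+0+33·76·4=36632 → min 12648 | M2..M5: k=2: 0+20424+5·37·62=31894; k=3: 14060+18848+5·76·62=56468; k=4: 11988+0+5·4·62=13228 → min 13228.
Length 5: M1..M5: k=1: 0+13228+33·5·62=23458; k=2: 6105+20424+33·37·62=102231; k=3: 26600+18848+33·76·62=200944; k=4: 12648+0+33·4·62=20832 → min 20832.
Optimal parenthesization: ((M1 × (M2 × (M3 × M4))) × M5) with cost 20832.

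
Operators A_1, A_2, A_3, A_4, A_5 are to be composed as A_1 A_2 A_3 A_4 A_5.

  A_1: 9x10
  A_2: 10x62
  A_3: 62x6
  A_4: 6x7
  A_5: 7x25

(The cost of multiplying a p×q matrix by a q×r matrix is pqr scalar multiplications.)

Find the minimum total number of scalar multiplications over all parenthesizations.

Adjacent pairs: A_1A_2 = 9·10·62 = 5580; A_2A_3 = 10·62·6 = 3720; A_3A_4 = 62·6·7 = 2604; A_4A_5 = 6·7·25 = 1050.
Length 3: A_1..A_3: k=1: 0+3720+9·10·6=4260; k=2: 5580+0+9·62·6=8928 → min 4260 | A_2..A_4: k=2: 0+2604+10·62·7=6944; k=3: 3720+0+10·6·7=4140 → min 4140 | A_3..A_5: k=3: 0+1050+62·6·25=10350; k=4: 2604+0+62·7·25=13454 → min 10350.
Length 4: A_1..A_4: k=1: 0+4140+9·10·7=4770; k=2: 5580+2604+9·62·7=12090; k=3: 4260+0+9·6·7=4638 → min 4638 | A_2..A_5: k=2: 0+10350+10·62·25=25850; k=3: 3720+1050+10·6·25=6270; k=4: 4140+0+10·7·25=5890 → min 5890.
Length 5: A_1..A_5: k=1: 0+5890+9·10·25=8140; k=2: 5580+10350+9·62·25=29880; k=3: 4260+1050+9·6·25=6660; k=4: 4638+0+9·7·25=6213 → min 6213.
Optimal order: (((A_1 (A_2 A_3)) A_4) A_5) with cost 6213.

6213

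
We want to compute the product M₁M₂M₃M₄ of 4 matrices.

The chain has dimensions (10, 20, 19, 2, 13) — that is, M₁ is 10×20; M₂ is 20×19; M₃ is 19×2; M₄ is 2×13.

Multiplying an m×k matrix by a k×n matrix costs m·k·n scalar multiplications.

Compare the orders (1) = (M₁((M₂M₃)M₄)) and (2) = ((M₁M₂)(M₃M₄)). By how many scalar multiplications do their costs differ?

2884

Order (1) = (M₁((M₂M₃)M₄)): (M₂M₃): 20×19 by 19×2 → 20×2, cost 20·19·2 = 760; ((M₂M₃)M₄): 20×2 by 2×13 → 20×13, cost 20·2·13 = 520; cumulative 1280; (M₁((M₂M₃)M₄)): 10×20 by 20×13 → 10×13, cost 10·20·13 = 2600; cumulative 3880. Total 3880.
Order (2) = ((M₁M₂)(M₃M₄)): (M₁M₂): 10×20 by 20×19 → 10×19, cost 10·20·19 = 3800; (M₃M₄): 19×2 by 2×13 → 19×13, cost 19·2·13 = 494; ((M₁M₂)(M₃M₄)): 10×19 by 19×13 → 10×13, cost 10·19·13 = 2470; cumulative 6764. Total 6764.
Difference: |3880 − 6764| = 2884.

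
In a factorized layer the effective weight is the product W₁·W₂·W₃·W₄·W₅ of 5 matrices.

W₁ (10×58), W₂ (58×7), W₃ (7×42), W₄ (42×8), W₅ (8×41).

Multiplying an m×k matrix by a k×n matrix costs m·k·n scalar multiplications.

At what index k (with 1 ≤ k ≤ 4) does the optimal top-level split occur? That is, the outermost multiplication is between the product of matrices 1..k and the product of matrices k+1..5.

4

Adjacent pairs: W₁W₂ = 10·58·7 = 4060; W₂W₃ = 58·7·42 = 17052; W₃W₄ = 7·42·8 = 2352; W₄W₅ = 42·8·41 = 13776.
Length 3: W₁..W₃: k=1: 0+17052+10·58·42=41412; k=2: 4060+0+10·7·42=7000 → min 7000 | W₂..W₄: k=2: 0+2352+58·7·8=5600; k=3: 17052+0+58·42·8=36540 → min 5600 | W₃..W₅: k=3: 0+13776+7·42·41=25830; k=4: 2352+0+7·8·41=4648 → min 4648.
Length 4: W₁..W₄: k=1: 0+5600+10·58·8=10240; k=2: 4060+2352+10·7·8=6972; k=3: 7000+0+10·42·8=10360 → min 6972 | W₂..W₅: k=2: 0+4648+58·7·41=21294; k=3: 17052+13776+58·42·41=130704; k=4: 5600+0+58·8·41=24624 → min 21294.
Top-level splits: k=1: (W₁..W₁)·(W₂..W₅) → 0+21294+10·58·41 = 45074; k=2: (W₁..W₂)·(W₃..W₅) → 4060+4648+10·7·41 = 11578; k=3: (W₁..W₃)·(W₄..W₅) → 7000+13776+10·42·41 = 37996; k=4: (W₁..W₄)·(W₅..W₅) → 6972+0+10·8·41 = 10252.
Best split is after W₄, i.e. k = 4.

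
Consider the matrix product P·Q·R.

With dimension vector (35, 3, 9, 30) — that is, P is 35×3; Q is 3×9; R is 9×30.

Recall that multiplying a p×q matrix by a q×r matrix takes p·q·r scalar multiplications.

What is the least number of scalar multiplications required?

Order (P·(Q·R)): (Q·R): 3×9 by 9×30 → 3×30, cost 3·9·30 = 810; (P·(Q·R)): 35×3 by 3×30 → 35×30, cost 35·3·30 = 3150; cumulative 3960. Total 3960.
Order ((P·Q)·R): (P·Q): 35×3 by 3×9 → 35×9, cost 35·3·9 = 945; ((P·Q)·R): 35×9 by 9×30 → 35×30, cost 35·9·30 = 9450; cumulative 10395. Total 10395.
Minimum: 3960.

3960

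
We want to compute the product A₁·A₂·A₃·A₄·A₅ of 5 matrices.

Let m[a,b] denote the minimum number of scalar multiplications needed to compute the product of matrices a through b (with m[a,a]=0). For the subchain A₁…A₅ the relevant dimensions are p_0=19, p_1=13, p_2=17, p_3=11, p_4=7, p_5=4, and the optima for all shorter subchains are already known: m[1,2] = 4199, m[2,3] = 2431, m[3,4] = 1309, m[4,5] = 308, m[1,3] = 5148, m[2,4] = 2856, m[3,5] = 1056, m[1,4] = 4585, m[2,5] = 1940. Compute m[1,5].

2928

m[1,5] = min over k∈[1,4] of m[1,k]+m[k+1,5]+p_{0}·p_k·p_{5}.
k=1: 0 + 1940 + 19·13·4 = 2928; k=2: 4199 + 1056 + 19·17·4 = 6547; k=3: 5148 + 308 + 19·11·4 = 6292; k=4: 4585 + 0 + 19·7·4 = 5117.
Minimum: 2928 at k=1.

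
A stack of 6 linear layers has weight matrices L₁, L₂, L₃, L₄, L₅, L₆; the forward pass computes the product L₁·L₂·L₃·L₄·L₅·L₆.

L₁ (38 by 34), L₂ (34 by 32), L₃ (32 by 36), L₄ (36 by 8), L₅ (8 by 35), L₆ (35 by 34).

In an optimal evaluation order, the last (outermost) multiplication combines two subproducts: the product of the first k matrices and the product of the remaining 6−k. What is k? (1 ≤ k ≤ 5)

4

Adjacent pairs: L₁L₂ = 38·34·32 = 41344; L₂L₃ = 34·32·36 = 39168; L₃L₄ = 32·36·8 = 9216; L₄L₅ = 36·8·35 = 10080; L₅L₆ = 8·35·34 = 9520.
Length 3: L₁..L₃: k=1: 0+39168+38·34·36=85680; k=2: 41344+0+38·32·36=85120 → min 85120 | L₂..L₄: k=2: 0+9216+34·32·8=17920; k=3: 39168+0+34·36·8=48960 → min 17920 | L₃..L₅: k=3: 0+10080+32·36·35=50400; k=4: 9216+0+32·8·35=18176 → min 18176 | L₄..L₆: k=4: 0+9520+36·8·34=19312; k=5: 10080+0+36·35·34=52920 → min 19312.
Length 4: L₁..L₄: k=1: 0+17920+38·34·8=28256; k=2: 41344+9216+38·32·8=60288; k=3: 85120+0+38·36·8=96064 → min 28256 | L₂..L₅: k=2: 0+18176+34·32·35=56256; k=3: 39168+10080+34·36·35=92088; k=4: 17920+0+34·8·35=27440 → min 27440 | L₃..L₆: k=3: 0+19312+32·36·34=58480; k=4: 9216+9520+32·8·34=27440; k=5: 18176+0+32·35·34=56256 → min 27440.
Length 5: L₁..L₅: k=1: 0+27440+38·34·35=72660; k=2: 41344+18176+38·32·35=102080; k=3: 85120+10080+38·36·35=143080; k=4: 28256+0+38·8·35=38896 → min 38896 | L₂..L₆: k=2: 0+27440+34·32·34=64432; k=3: 39168+19312+34·36·34=100096; k=4: 17920+9520+34·8·34=36688; k=5: 27440+0+34·35·34=67900 → min 36688.
Top-level splits: k=1: (L₁..L₁)·(L₂..L₆) → 0+36688+38·34·34 = 80616; k=2: (L₁..L₂)·(L₃..L₆) → 41344+27440+38·32·34 = 110128; k=3: (L₁..L₃)·(L₄..L₆) → 85120+19312+38·36·34 = 150944; k=4: (L₁..L₄)·(L₅..L₆) → 28256+9520+38·8·34 = 48112; k=5: (L₁..L₅)·(L₆..L₆) → 38896+0+38·35·34 = 84116.
Best split is after L₄, i.e. k = 4.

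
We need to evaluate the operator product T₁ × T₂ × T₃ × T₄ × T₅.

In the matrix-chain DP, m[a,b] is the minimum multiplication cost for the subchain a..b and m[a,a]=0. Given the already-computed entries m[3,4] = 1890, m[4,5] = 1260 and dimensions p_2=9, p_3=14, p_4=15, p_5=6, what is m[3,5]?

2016

m[3,5] = min over k∈[3,4] of m[3,k]+m[k+1,5]+p_{2}·p_k·p_{5}.
k=3: 0 + 1260 + 9·14·6 = 2016; k=4: 1890 + 0 + 9·15·6 = 2700.
Minimum: 2016 at k=3.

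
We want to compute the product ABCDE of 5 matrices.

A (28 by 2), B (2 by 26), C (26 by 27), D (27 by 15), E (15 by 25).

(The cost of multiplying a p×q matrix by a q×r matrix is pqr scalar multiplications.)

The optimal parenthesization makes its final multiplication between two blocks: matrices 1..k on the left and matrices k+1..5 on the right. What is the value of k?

1

Adjacent pairs: AB = 28·2·26 = 1456; BC = 2·26·27 = 1404; CD = 26·27·15 = 10530; DE = 27·15·25 = 10125.
Length 3: A..C: k=1: 0+1404+28·2·27=2916; k=2: 1456+0+28·26·27=21112 → min 2916 | B..D: k=2: 0+10530+2·26·15=11310; k=3: 1404+0+2·27·15=2214 → min 2214 | C..E: k=3: 0+10125+26·27·25=27675; k=4: 10530+0+26·15·25=20280 → min 20280.
Length 4: A..D: k=1: 0+2214+28·2·15=3054; k=2: 1456+10530+28·26·15=22906; k=3: 2916+0+28·27·15=14256 → min 3054 | B..E: k=2: 0+20280+2·26·25=21580; k=3: 1404+10125+2·27·25=12879; k=4: 2214+0+2·15·25=2964 → min 2964.
Top-level splits: k=1: (A..A)·(B..E) → 0+2964+28·2·25 = 4364; k=2: (A..B)·(C..E) → 1456+20280+28·26·25 = 39936; k=3: (A..C)·(D..E) → 2916+10125+28·27·25 = 31941; k=4: (A..D)·(E..E) → 3054+0+28·15·25 = 13554.
Best split is after A, i.e. k = 1.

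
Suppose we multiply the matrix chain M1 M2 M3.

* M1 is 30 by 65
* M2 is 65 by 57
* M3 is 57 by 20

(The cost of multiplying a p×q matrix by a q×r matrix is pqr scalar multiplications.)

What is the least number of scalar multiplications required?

113100

Order (M1 (M2 M3)): (M2 M3): 65×57 by 57×20 → 65×20, cost 65·57·20 = 74100; (M1 (M2 M3)): 30×65 by 65×20 → 30×20, cost 30·65·20 = 39000; cumulative 113100. Total 113100.
Order ((M1 M2) M3): (M1 M2): 30×65 by 65×57 → 30×57, cost 30·65·57 = 111150; ((M1 M2) M3): 30×57 by 57×20 → 30×20, cost 30·57·20 = 34200; cumulative 145350. Total 145350.
Minimum: 113100.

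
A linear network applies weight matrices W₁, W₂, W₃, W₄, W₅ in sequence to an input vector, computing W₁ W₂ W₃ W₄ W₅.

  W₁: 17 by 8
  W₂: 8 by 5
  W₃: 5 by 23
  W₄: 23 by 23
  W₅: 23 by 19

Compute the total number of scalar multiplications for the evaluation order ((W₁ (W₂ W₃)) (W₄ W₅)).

21528

(W₂ W₃): 8×5 by 5×23 → 8×23, cost 8·5·23 = 920
(W₁ (W₂ W₃)): 17×8 by 8×23 → 17×23, cost 17·8·23 = 3128; cumulative 4048
(W₄ W₅): 23×23 by 23×19 → 23×19, cost 23·23·19 = 10051
((W₁ (W₂ W₃)) (W₄ W₅)): 17×23 by 23×19 → 17×19, cost 17·23·19 = 7429; cumulative 21528
Total: 21528 scalar multiplications.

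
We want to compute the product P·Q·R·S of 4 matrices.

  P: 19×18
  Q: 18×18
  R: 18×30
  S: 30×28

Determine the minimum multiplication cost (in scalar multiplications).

Adjacent pairs: PQ = 19·18·18 = 6156; QR = 18·18·30 = 9720; RS = 18·30·28 = 15120.
Length 3: P..R: k=1: 0+9720+19·18·30=19980; k=2: 6156+0+19·18·30=16416 → min 16416 | Q..S: k=2: 0+15120+18·18·28=24192; k=3: 9720+0+18·30·28=24840 → min 24192.
Length 4: P..S: k=1: 0+24192+19·18·28=33768; k=2: 6156+15120+19·18·28=30852; k=3: 16416+0+19·30·28=32376 → min 30852.
Optimal order: ((P·Q)·(R·S)) with cost 30852.

30852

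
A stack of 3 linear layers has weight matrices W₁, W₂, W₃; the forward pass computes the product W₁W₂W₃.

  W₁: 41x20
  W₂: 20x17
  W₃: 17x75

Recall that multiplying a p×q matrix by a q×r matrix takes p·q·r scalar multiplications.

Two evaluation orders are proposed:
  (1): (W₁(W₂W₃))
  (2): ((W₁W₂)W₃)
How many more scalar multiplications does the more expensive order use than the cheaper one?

Order (1) = (W₁(W₂W₃)): (W₂W₃): 20×17 by 17×75 → 20×75, cost 20·17·75 = 25500; (W₁(W₂W₃)): 41×20 by 20×75 → 41×75, cost 41·20·75 = 61500; cumulative 87000. Total 87000.
Order (2) = ((W₁W₂)W₃): (W₁W₂): 41×20 by 20×17 → 41×17, cost 41·20·17 = 13940; ((W₁W₂)W₃): 41×17 by 17×75 → 41×75, cost 41·17·75 = 52275; cumulative 66215. Total 66215.
Difference: |87000 − 66215| = 20785.

20785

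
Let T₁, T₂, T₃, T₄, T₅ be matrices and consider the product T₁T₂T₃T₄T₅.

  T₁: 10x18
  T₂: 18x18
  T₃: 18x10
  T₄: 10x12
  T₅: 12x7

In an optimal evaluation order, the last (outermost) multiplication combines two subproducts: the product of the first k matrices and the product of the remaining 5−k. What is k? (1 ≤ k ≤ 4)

Adjacent pairs: T₁T₂ = 10·18·18 = 3240; T₂T₃ = 18·18·10 = 3240; T₃T₄ = 18·10·12 = 2160; T₄T₅ = 10·12·7 = 840.
Length 3: T₁..T₃: k=1: 0+3240+10·18·10=5040; k=2: 3240+0+10·18·10=5040 → min 5040 | T₂..T₄: k=2: 0+2160+18·18·12=6048; k=3: 3240+0+18·10·12=5400 → min 5400 | T₃..T₅: k=3: 0+840+18·10·7=2100; k=4: 2160+0+18·12·7=3672 → min 2100.
Length 4: T₁..T₄: k=1: 0+5400+10·18·12=7560; k=2: 3240+2160+10·18·12=7560; k=3: 5040+0+10·10·12=6240 → min 6240 | T₂..T₅: k=2: 0+2100+18·18·7=4368; k=3: 3240+840+18·10·7=5340; k=4: 5400+0+18·12·7=6912 → min 4368.
Top-level splits: k=1: (T₁..T₁)·(T₂..T₅) → 0+4368+10·18·7 = 5628; k=2: (T₁..T₂)·(T₃..T₅) → 3240+2100+10·18·7 = 6600; k=3: (T₁..T₃)·(T₄..T₅) → 5040+840+10·10·7 = 6580; k=4: (T₁..T₄)·(T₅..T₅) → 6240+0+10·12·7 = 7080.
Best split is after T₁, i.e. k = 1.

1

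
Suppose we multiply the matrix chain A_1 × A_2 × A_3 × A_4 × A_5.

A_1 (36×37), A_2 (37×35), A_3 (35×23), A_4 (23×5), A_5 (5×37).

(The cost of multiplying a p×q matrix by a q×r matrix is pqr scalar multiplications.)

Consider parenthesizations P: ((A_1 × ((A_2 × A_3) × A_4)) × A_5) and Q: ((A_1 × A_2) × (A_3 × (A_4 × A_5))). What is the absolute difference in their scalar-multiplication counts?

Order P = ((A_1 × ((A_2 × A_3) × A_4)) × A_5): (A_2 × A_3): 37×35 by 35×23 → 37×23, cost 37·35·23 = 29785; ((A_2 × A_3) × A_4): 37×23 by 23×5 → 37×5, cost 37·23·5 = 4255; cumulative 34040; (A_1 × ((A_2 × A_3) × A_4)): 36×37 by 37×5 → 36×5, cost 36·37·5 = 6660; cumulative 40700; ((A_1 × ((A_2 × A_3) × A_4)) × A_5): 36×5 by 5×37 → 36×37, cost 36·5·37 = 6660; cumulative 47360. Total 47360.
Order Q = ((A_1 × A_2) × (A_3 × (A_4 × A_5))): (A_1 × A_2): 36×37 by 37×35 → 36×35, cost 36·37·35 = 46620; (A_4 × A_5): 23×5 by 5×37 → 23×37, cost 23·5·37 = 4255; (A_3 × (A_4 × A_5)): 35×23 by 23×37 → 35×37, cost 35·23·37 = 29785; cumulative 34040; ((A_1 × A_2) × (A_3 × (A_4 × A_5))): 36×35 by 35×37 → 36×37, cost 36·35·37 = 46620; cumulative 127280. Total 127280.
Difference: |47360 − 127280| = 79920.

79920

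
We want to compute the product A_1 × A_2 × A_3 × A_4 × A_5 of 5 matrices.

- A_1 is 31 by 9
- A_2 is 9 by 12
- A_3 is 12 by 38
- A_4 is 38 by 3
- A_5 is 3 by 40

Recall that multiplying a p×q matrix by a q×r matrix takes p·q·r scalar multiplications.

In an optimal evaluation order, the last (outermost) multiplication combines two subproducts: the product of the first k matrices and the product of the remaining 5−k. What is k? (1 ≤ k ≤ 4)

4

Adjacent pairs: A_1A_2 = 31·9·12 = 3348; A_2A_3 = 9·12·38 = 4104; A_3A_4 = 12·38·3 = 1368; A_4A_5 = 38·3·40 = 4560.
Length 3: A_1..A_3: k=1: 0+4104+31·9·38=14706; k=2: 3348+0+31·12·38=17484 → min 14706 | A_2..A_4: k=2: 0+1368+9·12·3=1692; k=3: 4104+0+9·38·3=5130 → min 1692 | A_3..A_5: k=3: 0+4560+12·38·40=22800; k=4: 1368+0+12·3·40=2808 → min 2808.
Length 4: A_1..A_4: k=1: 0+1692+31·9·3=2529; k=2: 3348+1368+31·12·3=5832; k=3: 14706+0+31·38·3=18240 → min 2529 | A_2..A_5: k=2: 0+2808+9·12·40=7128; k=3: 4104+4560+9·38·40=22344; k=4: 1692+0+9·3·40=2772 → min 2772.
Top-level splits: k=1: (A_1..A_1)·(A_2..A_5) → 0+2772+31·9·40 = 13932; k=2: (A_1..A_2)·(A_3..A_5) → 3348+2808+31·12·40 = 21036; k=3: (A_1..A_3)·(A_4..A_5) → 14706+4560+31·38·40 = 66386; k=4: (A_1..A_4)·(A_5..A_5) → 2529+0+31·3·40 = 6249.
Best split is after A_4, i.e. k = 4.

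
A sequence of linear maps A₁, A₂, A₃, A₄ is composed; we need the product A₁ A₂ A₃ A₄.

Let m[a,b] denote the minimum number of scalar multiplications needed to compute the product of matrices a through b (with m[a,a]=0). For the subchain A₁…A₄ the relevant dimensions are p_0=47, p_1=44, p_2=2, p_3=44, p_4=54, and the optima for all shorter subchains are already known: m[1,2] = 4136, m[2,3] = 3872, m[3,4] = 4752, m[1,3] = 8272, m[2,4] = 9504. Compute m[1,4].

13964

m[1,4] = min over k∈[1,3] of m[1,k]+m[k+1,4]+p_{0}·p_k·p_{4}.
k=1: 0 + 9504 + 47·44·54 = 121176; k=2: 4136 + 4752 + 47·2·54 = 13964; k=3: 8272 + 0 + 47·44·54 = 119944.
Minimum: 13964 at k=2.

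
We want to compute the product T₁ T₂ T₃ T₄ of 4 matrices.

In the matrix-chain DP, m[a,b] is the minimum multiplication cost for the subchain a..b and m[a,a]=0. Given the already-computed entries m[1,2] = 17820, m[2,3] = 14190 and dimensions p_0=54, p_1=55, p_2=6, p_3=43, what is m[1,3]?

31752

m[1,3] = min over k∈[1,2] of m[1,k]+m[k+1,3]+p_{0}·p_k·p_{3}.
k=1: 0 + 14190 + 54·55·43 = 141900; k=2: 17820 + 0 + 54·6·43 = 31752.
Minimum: 31752 at k=2.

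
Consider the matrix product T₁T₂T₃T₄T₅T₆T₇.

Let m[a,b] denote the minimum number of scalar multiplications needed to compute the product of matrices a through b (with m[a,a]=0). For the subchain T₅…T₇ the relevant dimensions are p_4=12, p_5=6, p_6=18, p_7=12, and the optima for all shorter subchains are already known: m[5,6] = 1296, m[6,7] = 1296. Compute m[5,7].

2160

m[5,7] = min over k∈[5,6] of m[5,k]+m[k+1,7]+p_{4}·p_k·p_{7}.
k=5: 0 + 1296 + 12·6·12 = 2160; k=6: 1296 + 0 + 12·18·12 = 3888.
Minimum: 2160 at k=5.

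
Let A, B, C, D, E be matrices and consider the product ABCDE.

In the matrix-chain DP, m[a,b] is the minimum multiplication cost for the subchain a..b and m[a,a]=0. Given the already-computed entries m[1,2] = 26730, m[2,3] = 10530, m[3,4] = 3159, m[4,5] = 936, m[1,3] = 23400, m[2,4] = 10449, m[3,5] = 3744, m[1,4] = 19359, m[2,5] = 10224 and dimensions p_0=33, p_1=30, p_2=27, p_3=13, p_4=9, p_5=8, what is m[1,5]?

m[1,5] = min over k∈[1,4] of m[1,k]+m[k+1,5]+p_{0}·p_k·p_{5}.
k=1: 0 + 10224 + 33·30·8 = 18144; k=2: 26730 + 3744 + 33·27·8 = 37602; k=3: 23400 + 936 + 33·13·8 = 27768; k=4: 19359 + 0 + 33·9·8 = 21735.
Minimum: 18144 at k=1.

18144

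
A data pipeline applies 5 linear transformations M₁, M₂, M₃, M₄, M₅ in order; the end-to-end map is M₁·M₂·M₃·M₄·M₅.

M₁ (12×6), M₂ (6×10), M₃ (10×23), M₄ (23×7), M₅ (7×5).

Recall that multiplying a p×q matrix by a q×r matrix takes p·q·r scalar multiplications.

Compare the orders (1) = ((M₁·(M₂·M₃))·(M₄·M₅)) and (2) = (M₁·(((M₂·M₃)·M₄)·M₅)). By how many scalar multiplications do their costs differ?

Order (1) = ((M₁·(M₂·M₃))·(M₄·M₅)): (M₂·M₃): 6×10 by 10×23 → 6×23, cost 6·10·23 = 1380; (M₁·(M₂·M₃)): 12×6 by 6×23 → 12×23, cost 12·6·23 = 1656; cumulative 3036; (M₄·M₅): 23×7 by 7×5 → 23×5, cost 23·7·5 = 805; ((M₁·(M₂·M₃))·(M₄·M₅)): 12×23 by 23×5 → 12×5, cost 12·23·5 = 1380; cumulative 5221. Total 5221.
Order (2) = (M₁·(((M₂·M₃)·M₄)·M₅)): (M₂·M₃): 6×10 by 10×23 → 6×23, cost 6·10·23 = 1380; ((M₂·M₃)·M₄): 6×23 by 23×7 → 6×7, cost 6·23·7 = 966; cumulative 2346; (((M₂·M₃)·M₄)·M₅): 6×7 by 7×5 → 6×5, cost 6·7·5 = 210; cumulative 2556; (M₁·(((M₂·M₃)·M₄)·M₅)): 12×6 by 6×5 → 12×5, cost 12·6·5 = 360; cumulative 2916. Total 2916.
Difference: |5221 − 2916| = 2305.

2305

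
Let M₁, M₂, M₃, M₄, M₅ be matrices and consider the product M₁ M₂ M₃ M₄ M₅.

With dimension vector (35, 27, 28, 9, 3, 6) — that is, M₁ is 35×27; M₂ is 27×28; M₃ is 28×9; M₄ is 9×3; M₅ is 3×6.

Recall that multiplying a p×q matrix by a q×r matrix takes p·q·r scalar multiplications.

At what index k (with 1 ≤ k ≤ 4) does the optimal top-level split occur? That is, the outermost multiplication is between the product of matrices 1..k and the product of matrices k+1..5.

4

Adjacent pairs: M₁M₂ = 35·27·28 = 26460; M₂M₃ = 27·28·9 = 6804; M₃M₄ = 28·9·3 = 756; M₄M₅ = 9·3·6 = 162.
Length 3: M₁..M₃: k=1: 0+6804+35·27·9=15309; k=2: 26460+0+35·28·9=35280 → min 15309 | M₂..M₄: k=2: 0+756+27·28·3=3024; k=3: 6804+0+27·9·3=7533 → min 3024 | M₃..M₅: k=3: 0+162+28·9·6=1674; k=4: 756+0+28·3·6=1260 → min 1260.
Length 4: M₁..M₄: k=1: 0+3024+35·27·3=5859; k=2: 26460+756+35·28·3=30156; k=3: 15309+0+35·9·3=16254 → min 5859 | M₂..M₅: k=2: 0+1260+27·28·6=5796; k=3: 6804+162+27·9·6=8424; k=4: 3024+0+27·3·6=3510 → min 3510.
Top-level splits: k=1: (M₁..M₁)·(M₂..M₅) → 0+3510+35·27·6 = 9180; k=2: (M₁..M₂)·(M₃..M₅) → 26460+1260+35·28·6 = 33600; k=3: (M₁..M₃)·(M₄..M₅) → 15309+162+35·9·6 = 17361; k=4: (M₁..M₄)·(M₅..M₅) → 5859+0+35·3·6 = 6489.
Best split is after M₄, i.e. k = 4.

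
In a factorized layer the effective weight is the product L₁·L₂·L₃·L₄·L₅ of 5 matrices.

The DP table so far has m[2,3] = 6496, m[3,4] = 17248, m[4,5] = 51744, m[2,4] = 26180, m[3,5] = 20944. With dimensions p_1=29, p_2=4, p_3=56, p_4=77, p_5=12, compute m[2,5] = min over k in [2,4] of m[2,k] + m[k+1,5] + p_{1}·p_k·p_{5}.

22336

m[2,5] = min over k∈[2,4] of m[2,k]+m[k+1,5]+p_{1}·p_k·p_{5}.
k=2: 0 + 20944 + 29·4·12 = 22336; k=3: 6496 + 51744 + 29·56·12 = 77728; k=4: 26180 + 0 + 29·77·12 = 52976.
Minimum: 22336 at k=2.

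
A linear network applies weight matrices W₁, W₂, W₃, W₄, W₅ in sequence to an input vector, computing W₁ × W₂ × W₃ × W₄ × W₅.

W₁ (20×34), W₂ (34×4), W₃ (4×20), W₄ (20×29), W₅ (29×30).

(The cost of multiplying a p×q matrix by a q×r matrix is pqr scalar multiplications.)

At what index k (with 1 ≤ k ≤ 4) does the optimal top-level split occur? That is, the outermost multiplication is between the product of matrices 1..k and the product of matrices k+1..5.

Adjacent pairs: W₁W₂ = 20·34·4 = 2720; W₂W₃ = 34·4·20 = 2720; W₃W₄ = 4·20·29 = 2320; W₄W₅ = 20·29·30 = 17400.
Length 3: W₁..W₃: k=1: 0+2720+20·34·20=16320; k=2: 2720+0+20·4·20=4320 → min 4320 | W₂..W₄: k=2: 0+2320+34·4·29=6264; k=3: 2720+0+34·20·29=22440 → min 6264 | W₃..W₅: k=3: 0+17400+4·20·30=19800; k=4: 2320+0+4·29·30=5800 → min 5800.
Length 4: W₁..W₄: k=1: 0+6264+20·34·29=25984; k=2: 2720+2320+20·4·29=7360; k=3: 4320+0+20·20·29=15920 → min 7360 | W₂..W₅: k=2: 0+5800+34·4·30=9880; k=3: 2720+17400+34·20·30=40520; k=4: 6264+0+34·29·30=35844 → min 9880.
Top-level splits: k=1: (W₁..W₁)·(W₂..W₅) → 0+9880+20·34·30 = 30280; k=2: (W₁..W₂)·(W₃..W₅) → 2720+5800+20·4·30 = 10920; k=3: (W₁..W₃)·(W₄..W₅) → 4320+17400+20·20·30 = 33720; k=4: (W₁..W₄)·(W₅..W₅) → 7360+0+20·29·30 = 24760.
Best split is after W₂, i.e. k = 2.

2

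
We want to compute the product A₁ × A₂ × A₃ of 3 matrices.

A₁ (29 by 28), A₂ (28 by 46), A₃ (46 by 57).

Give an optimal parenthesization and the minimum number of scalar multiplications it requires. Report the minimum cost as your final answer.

113390

(A₁ × (A₂ × A₃)): cost 119700.
((A₁ × A₂) × A₃): cost 113390.
Optimal: ((A₁ × A₂) × A₃) with cost 113390.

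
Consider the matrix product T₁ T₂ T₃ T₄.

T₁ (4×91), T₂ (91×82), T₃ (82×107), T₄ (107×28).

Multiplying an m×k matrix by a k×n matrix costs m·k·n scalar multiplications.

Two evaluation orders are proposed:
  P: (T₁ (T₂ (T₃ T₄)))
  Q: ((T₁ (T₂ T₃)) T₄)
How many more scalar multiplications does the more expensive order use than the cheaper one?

Order P = (T₁ (T₂ (T₃ T₄))): (T₃ T₄): 82×107 by 107×28 → 82×28, cost 82·107·28 = 245672; (T₂ (T₃ T₄)): 91×82 by 82×28 → 91×28, cost 91·82·28 = 208936; cumulative 454608; (T₁ (T₂ (T₃ T₄))): 4×91 by 91×28 → 4×28, cost 4·91·28 = 10192; cumulative 464800. Total 464800.
Order Q = ((T₁ (T₂ T₃)) T₄): (T₂ T₃): 91×82 by 82×107 → 91×107, cost 91·82·107 = 798434; (T₁ (T₂ T₃)): 4×91 by 91×107 → 4×107, cost 4·91·107 = 38948; cumulative 837382; ((T₁ (T₂ T₃)) T₄): 4×107 by 107×28 → 4×28, cost 4·107·28 = 11984; cumulative 849366. Total 849366.
Difference: |464800 − 849366| = 384566.

384566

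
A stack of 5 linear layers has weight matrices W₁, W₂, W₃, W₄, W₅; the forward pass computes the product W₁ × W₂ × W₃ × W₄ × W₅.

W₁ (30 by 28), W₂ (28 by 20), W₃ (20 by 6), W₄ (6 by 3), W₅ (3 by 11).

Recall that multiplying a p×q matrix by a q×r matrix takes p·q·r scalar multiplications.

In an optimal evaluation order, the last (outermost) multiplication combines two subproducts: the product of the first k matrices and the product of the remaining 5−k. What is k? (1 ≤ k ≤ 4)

4

Adjacent pairs: W₁W₂ = 30·28·20 = 16800; W₂W₃ = 28·20·6 = 3360; W₃W₄ = 20·6·3 = 360; W₄W₅ = 6·3·11 = 198.
Length 3: W₁..W₃: k=1: 0+3360+30·28·6=8400; k=2: 16800+0+30·20·6=20400 → min 8400 | W₂..W₄: k=2: 0+360+28·20·3=2040; k=3: 3360+0+28·6·3=3864 → min 2040 | W₃..W₅: k=3: 0+198+20·6·11=1518; k=4: 360+0+20·3·11=1020 → min 1020.
Length 4: W₁..W₄: k=1: 0+2040+30·28·3=4560; k=2: 16800+360+30·20·3=18960; k=3: 8400+0+30·6·3=8940 → min 4560 | W₂..W₅: k=2: 0+1020+28·20·11=7180; k=3: 3360+198+28·6·11=5406; k=4: 2040+0+28·3·11=2964 → min 2964.
Top-level splits: k=1: (W₁..W₁)·(W₂..W₅) → 0+2964+30·28·11 = 12204; k=2: (W₁..W₂)·(W₃..W₅) → 16800+1020+30·20·11 = 24420; k=3: (W₁..W₃)·(W₄..W₅) → 8400+198+30·6·11 = 10578; k=4: (W₁..W₄)·(W₅..W₅) → 4560+0+30·3·11 = 5550.
Best split is after W₄, i.e. k = 4.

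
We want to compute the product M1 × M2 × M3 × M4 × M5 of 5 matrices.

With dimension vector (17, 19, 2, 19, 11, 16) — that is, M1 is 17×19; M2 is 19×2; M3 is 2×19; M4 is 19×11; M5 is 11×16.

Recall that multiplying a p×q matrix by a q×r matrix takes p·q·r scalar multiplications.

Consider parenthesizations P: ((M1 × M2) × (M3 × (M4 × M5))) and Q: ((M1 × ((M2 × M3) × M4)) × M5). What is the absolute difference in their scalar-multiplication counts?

Order P = ((M1 × M2) × (M3 × (M4 × M5))): (M1 × M2): 17×19 by 19×2 → 17×2, cost 17·19·2 = 646; (M4 × M5): 19×11 by 11×16 → 19×16, cost 19·11·16 = 3344; (M3 × (M4 × M5)): 2×19 by 19×16 → 2×16, cost 2·19·16 = 608; cumulative 3952; ((M1 × M2) × (M3 × (M4 × M5))): 17×2 by 2×16 → 17×16, cost 17·2·16 = 544; cumulative 5142. Total 5142.
Order Q = ((M1 × ((M2 × M3) × M4)) × M5): (M2 × M3): 19×2 by 2×19 → 19×19, cost 19·2·19 = 722; ((M2 × M3) × M4): 19×19 by 19×11 → 19×11, cost 19·19·11 = 3971; cumulative 4693; (M1 × ((M2 × M3) × M4)): 17×19 by 19×11 → 17×11, cost 17·19·11 = 3553; cumulative 8246; ((M1 × ((M2 × M3) × M4)) × M5): 17×11 by 11×16 → 17×16, cost 17·11·16 = 2992; cumulative 11238. Total 11238.
Difference: |5142 − 11238| = 6096.

6096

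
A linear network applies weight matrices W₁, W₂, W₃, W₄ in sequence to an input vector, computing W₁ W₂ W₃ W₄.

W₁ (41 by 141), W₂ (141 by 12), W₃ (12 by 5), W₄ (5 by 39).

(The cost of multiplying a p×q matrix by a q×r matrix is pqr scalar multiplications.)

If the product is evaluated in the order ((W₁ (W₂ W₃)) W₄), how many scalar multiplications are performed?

(W₂ W₃): 141×12 by 12×5 → 141×5, cost 141·12·5 = 8460
(W₁ (W₂ W₃)): 41×141 by 141×5 → 41×5, cost 41·141·5 = 28905; cumulative 37365
((W₁ (W₂ W₃)) W₄): 41×5 by 5×39 → 41×39, cost 41·5·39 = 7995; cumulative 45360
Total: 45360 scalar multiplications.

45360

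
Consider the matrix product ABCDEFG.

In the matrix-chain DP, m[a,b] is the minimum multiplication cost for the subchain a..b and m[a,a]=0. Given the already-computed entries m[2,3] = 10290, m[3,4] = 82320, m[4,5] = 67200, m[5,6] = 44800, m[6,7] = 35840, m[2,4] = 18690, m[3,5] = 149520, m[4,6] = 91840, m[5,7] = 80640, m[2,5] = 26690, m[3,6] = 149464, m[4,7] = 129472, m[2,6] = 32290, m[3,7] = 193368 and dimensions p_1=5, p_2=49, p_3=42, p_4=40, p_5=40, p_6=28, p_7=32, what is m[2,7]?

36770

m[2,7] = min over k∈[2,6] of m[2,k]+m[k+1,7]+p_{1}·p_k·p_{7}.
k=2: 0 + 193368 + 5·49·32 = 201208; k=3: 10290 + 129472 + 5·42·32 = 146482; k=4: 18690 + 80640 + 5·40·32 = 105730; k=5: 26690 + 35840 + 5·40·32 = 68930; k=6: 32290 + 0 + 5·28·32 = 36770.
Minimum: 36770 at k=6.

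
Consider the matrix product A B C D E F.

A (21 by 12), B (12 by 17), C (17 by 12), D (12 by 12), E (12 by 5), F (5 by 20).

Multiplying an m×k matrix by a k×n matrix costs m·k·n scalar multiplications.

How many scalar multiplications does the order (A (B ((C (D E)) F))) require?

12560

(D E): 12×12 by 12×5 → 12×5, cost 12·12·5 = 720
(C (D E)): 17×12 by 12×5 → 17×5, cost 17·12·5 = 1020; cumulative 1740
((C (D E)) F): 17×5 by 5×20 → 17×20, cost 17·5·20 = 1700; cumulative 3440
(B ((C (D E)) F)): 12×17 by 17×20 → 12×20, cost 12·17·20 = 4080; cumulative 7520
(A (B ((C (D E)) F))): 21×12 by 12×20 → 21×20, cost 21·12·20 = 5040; cumulative 12560
Total: 12560 scalar multiplications.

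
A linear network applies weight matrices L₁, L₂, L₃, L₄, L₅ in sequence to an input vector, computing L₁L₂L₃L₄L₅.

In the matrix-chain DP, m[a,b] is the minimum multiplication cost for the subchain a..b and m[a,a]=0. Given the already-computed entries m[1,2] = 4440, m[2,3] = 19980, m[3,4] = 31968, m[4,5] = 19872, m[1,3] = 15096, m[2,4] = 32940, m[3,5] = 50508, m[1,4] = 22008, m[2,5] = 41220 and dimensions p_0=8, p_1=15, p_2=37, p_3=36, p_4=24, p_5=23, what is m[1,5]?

m[1,5] = min over k∈[1,4] of m[1,k]+m[k+1,5]+p_{0}·p_k·p_{5}.
k=1: 0 + 41220 + 8·15·23 = 43980; k=2: 4440 + 50508 + 8·37·23 = 61756; k=3: 15096 + 19872 + 8·36·23 = 41592; k=4: 22008 + 0 + 8·24·23 = 26424.
Minimum: 26424 at k=4.

26424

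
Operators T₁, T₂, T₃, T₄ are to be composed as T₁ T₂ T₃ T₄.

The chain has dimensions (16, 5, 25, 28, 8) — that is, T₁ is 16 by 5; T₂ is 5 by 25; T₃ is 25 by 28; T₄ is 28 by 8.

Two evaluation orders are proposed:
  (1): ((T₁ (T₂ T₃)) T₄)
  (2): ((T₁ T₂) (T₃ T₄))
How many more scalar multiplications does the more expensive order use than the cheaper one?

Order (1) = ((T₁ (T₂ T₃)) T₄): (T₂ T₃): 5×25 by 25×28 → 5×28, cost 5·25·28 = 3500; (T₁ (T₂ T₃)): 16×5 by 5×28 → 16×28, cost 16·5·28 = 2240; cumulative 5740; ((T₁ (T₂ T₃)) T₄): 16×28 by 28×8 → 16×8, cost 16·28·8 = 3584; cumulative 9324. Total 9324.
Order (2) = ((T₁ T₂) (T₃ T₄)): (T₁ T₂): 16×5 by 5×25 → 16×25, cost 16·5·25 = 2000; (T₃ T₄): 25×28 by 28×8 → 25×8, cost 25·28·8 = 5600; ((T₁ T₂) (T₃ T₄)): 16×25 by 25×8 → 16×8, cost 16·25·8 = 3200; cumulative 10800. Total 10800.
Difference: |9324 − 10800| = 1476.

1476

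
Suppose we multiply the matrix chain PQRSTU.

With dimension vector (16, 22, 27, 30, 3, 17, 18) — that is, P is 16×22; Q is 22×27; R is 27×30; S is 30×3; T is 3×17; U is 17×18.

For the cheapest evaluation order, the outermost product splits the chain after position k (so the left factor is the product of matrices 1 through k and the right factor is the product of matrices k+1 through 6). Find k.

4

Adjacent pairs: PQ = 16·22·27 = 9504; QR = 22·27·30 = 17820; RS = 27·30·3 = 2430; ST = 30·3·17 = 1530; TU = 3·17·18 = 918.
Length 3: P..R: k=1: 0+17820+16·22·30=28380; k=2: 9504+0+16·27·30=22464 → min 22464 | Q..S: k=2: 0+2430+22·27·3=4212; k=3: 17820+0+22·30·3=19800 → min 4212 | R..T: k=3: 0+1530+27·30·17=15300; k=4: 2430+0+27·3·17=3807 → min 3807 | S..U: k=4: 0+918+30·3·18=2538; k=5: 1530+0+30·17·18=10710 → min 2538.
Length 4: P..S: k=1: 0+4212+16·22·3=5268; k=2: 9504+2430+16·27·3=13230; k=3: 22464+0+16·30·3=23904 → min 5268 | Q..T: k=2: 0+3807+22·27·17=13905; k=3: 17820+1530+22·30·17=30570; k=4: 4212+0+22·3·17=5334 → min 5334 | R..U: k=3: 0+2538+27·30·18=17118; k=4: 2430+918+27·3·18=4806; k=5: 3807+0+27·17·18=12069 → min 4806.
Length 5: P..T: k=1: 0+5334+16·22·17=11318; k=2: 9504+3807+16·27·17=20655; k=3: 22464+1530+16·30·17=32154; k=4: 5268+0+16·3·17=6084 → min 6084 | Q..U: k=2: 0+4806+22·27·18=15498; k=3: 17820+2538+22·30·18=32238; k=4: 4212+918+22·3·18=6318; k=5: 5334+0+22·17·18=12066 → min 6318.
Top-level splits: k=1: (P..P)·(Q..U) → 0+6318+16·22·18 = 12654; k=2: (P..Q)·(R..U) → 9504+4806+16·27·18 = 22086; k=3: (P..R)·(S..U) → 22464+2538+16·30·18 = 33642; k=4: (P..S)·(T..U) → 5268+918+16·3·18 = 7050; k=5: (P..T)·(U..U) → 6084+0+16·17·18 = 10980.
Best split is after S, i.e. k = 4.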